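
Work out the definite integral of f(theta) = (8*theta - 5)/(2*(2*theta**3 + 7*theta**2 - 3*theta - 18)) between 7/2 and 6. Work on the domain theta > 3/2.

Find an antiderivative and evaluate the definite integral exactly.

Antiderivative: F(theta) = (2*log(theta - 3/2) + 27*log(theta + 2) - 29*log(theta + 3))/18; value = -29*log(9)/18 - 3*log(11/2)/2 - log(2)/9 + log(9/2)/9 + 29*log(13/2)/18 + 3*log(8)/2

Factor the denominator (2*(theta + 2)*(theta + 3)*(2*theta - 3)) and decompose: f = 2/(9*(2*theta - 3)) - 29/(18*(theta + 3)) + 3/(2*(theta + 2)); each piece integrates to a log, atan, or power term.
F(theta) = (2*log(theta - 3/2) + 27*log(theta + 2) - 29*log(theta + 3))/18 is an antiderivative of f.
Check: d/dtheta[(2*log(theta - 3/2) + 27*log(theta + 2) - 29*log(theta + 3))/18] = (8*theta - 5)/(4*theta**3 + 14*theta**2 - 6*theta - 36), which equals f(theta).
F(6) = -29*log(9)/18 + log(9/2)/9 + 3*log(8)/2; F(7/2) = -29*log(13/2)/18 + log(2)/9 + 3*log(11/2)/2.
Integral = F(6) - F(7/2) = -29*log(9)/18 - 3*log(11/2)/2 - log(2)/9 + log(9/2)/9 + 29*log(13/2)/18 + 3*log(8)/2.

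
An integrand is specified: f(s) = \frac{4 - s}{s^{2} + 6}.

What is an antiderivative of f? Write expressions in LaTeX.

Check any antiderivative F(s) by computing F'(s) and comparing it with f(s).
Check: d/ds[- \frac{\log{\left(s^{2} + 6 \right)}}{2} + \frac{2 \sqrt{6} \operatorname{atan}{\left(\frac{\sqrt{6} s}{6} \right)}}{3}] = \frac{4 - s}{s^{2} + 6} = f(s).

An antiderivative is F(s) = - \frac{\log{\left(s^{2} + 6 \right)}}{2} + \frac{2 \sqrt{6} \operatorname{atan}{\left(\frac{\sqrt{6} s}{6} \right)}}{3}.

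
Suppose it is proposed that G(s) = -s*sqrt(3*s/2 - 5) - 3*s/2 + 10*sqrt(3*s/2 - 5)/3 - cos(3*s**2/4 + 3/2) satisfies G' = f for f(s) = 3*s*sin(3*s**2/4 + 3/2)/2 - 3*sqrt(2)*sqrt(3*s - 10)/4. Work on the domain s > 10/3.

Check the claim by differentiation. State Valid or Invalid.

d/ds[G] = sqrt(2)*(3*sqrt(2)*s*sqrt(3*s - 10)*sin(3*s**2/4 + 3/2) - 9*s - 3*sqrt(2)*sqrt(3*s - 10) + 30)/(4*sqrt(3*s - 10))
d/ds[G] - f(s) = -3/2 != 0.

Invalid: d/ds[G] - f = -3/2, which is not 0.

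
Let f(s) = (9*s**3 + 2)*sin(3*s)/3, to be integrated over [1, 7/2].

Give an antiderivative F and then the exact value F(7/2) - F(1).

Antiderivative: F(s) = (-9*s**3*cos(3*s) + 9*s**2*sin(3*s) + 6*s*cos(3*s) - 2*sin(3*s) - 2*cos(3*s))/9; value = 433*sin(21/2)/36 + 5*cos(3)/9 - 7*sin(3)/9 - 2935*cos(21/2)/72

For F(s) to be correct the identity F'(s) - f(s) = 0 must hold.
F(s) = (-9*s**3*cos(3*s) + 9*s**2*sin(3*s) + 6*s*cos(3*s) - 2*sin(3*s) - 2*cos(3*s))/9 is an antiderivative of f.
Check: d/ds[(-9*s**3*cos(3*s) + 9*s**2*sin(3*s) + 6*s*cos(3*s) - 2*sin(3*s) - 2*cos(3*s))/9] = 3*s**3*sin(3*s) + 2*sin(3*s)/3, which equals f(s).
F(7/2) = 433*sin(21/2)/36 - 2935*cos(21/2)/72; F(1) = 7*sin(3)/9 - 5*cos(3)/9.
Integral = F(7/2) - F(1) = 433*sin(21/2)/36 + 5*cos(3)/9 - 7*sin(3)/9 - 2935*cos(21/2)/72.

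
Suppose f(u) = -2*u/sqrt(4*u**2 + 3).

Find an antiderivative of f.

f matches the chain-rule pattern g'(h)*h' with inner function h(u) = 4*u**2 + 3; substituting w = h(u) collapses the integral.
Check: d/du[-sqrt(4*u**2 + 3)/2] = -2*u/sqrt(4*u**2 + 3) = f(u).

An antiderivative is F(u) = -sqrt(4*u**2 + 3)/2.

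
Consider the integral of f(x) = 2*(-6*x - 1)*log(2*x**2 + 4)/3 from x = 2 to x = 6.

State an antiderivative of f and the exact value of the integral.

Antiderivative: F(x) = 2*x**2 + 4*x/3 + (-2*x**2 - 2*x/3)*log(2*x**2 + 4) - 4*log(x**2 + 2) - 4*sqrt(2)*atan(sqrt(2)*x/2)/3; value = -76*log(76) - 4*log(38) - 4*sqrt(2)*atan(3*sqrt(2))/3 + 4*sqrt(2)*atan(sqrt(2))/3 + 4*log(6) + 28*log(12)/3 + 208/3

Any candidate F(x) must reproduce f(x) exactly when differentiated.
F(x) = 2*x**2 + 4*x/3 + (-2*x**2 - 2*x/3)*log(2*x**2 + 4) - 4*log(x**2 + 2) - 4*sqrt(2)*atan(sqrt(2)*x/2)/3 is an antiderivative of f.
Check: d/dx[2*x**2 + 4*x/3 + (-2*x**2 - 2*x/3)*log(2*x**2 + 4) - 4*log(x**2 + 2) - 4*sqrt(2)*atan(sqrt(2)*x/2)/3] = -4*x*log(x**2 + 2) - 4*x*log(2) - 2*log(x**2 + 2)/3 - 2*log(2)/3, which equals f(x).
F(6) = -76*log(76) - 4*log(38) - 4*sqrt(2)*atan(3*sqrt(2))/3 + 80; F(2) = -28*log(12)/3 - 4*log(6) - 4*sqrt(2)*atan(sqrt(2))/3 + 32/3.
Integral = F(6) - F(2) = -76*log(76) - 4*log(38) - 4*sqrt(2)*atan(3*sqrt(2))/3 + 4*sqrt(2)*atan(sqrt(2))/3 + 4*log(6) + 28*log(12)/3 + 208/3.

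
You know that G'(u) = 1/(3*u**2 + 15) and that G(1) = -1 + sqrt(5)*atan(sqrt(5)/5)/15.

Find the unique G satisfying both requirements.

G(u) = (sqrt(5)*atan(sqrt(5)*u/5) - 15)/15

Since d/du undoes antidifferentiation here, G(u) must give back the stated G'(u).
A general antiderivative is sqrt(5)*atan(sqrt(5)*u/5)/15 + C.
The condition gives C = -1 + sqrt(5)*atan(sqrt(5)/5)/15 - (sqrt(5)*atan(sqrt(5)/5)/15) = -1.
So G(u) = (sqrt(5)*atan(sqrt(5)*u/5) - 15)/15.
Check: d/du[(sqrt(5)*atan(sqrt(5)*u/5) - 15)/15] = 1/(3*u**2 + 15) = G'(u).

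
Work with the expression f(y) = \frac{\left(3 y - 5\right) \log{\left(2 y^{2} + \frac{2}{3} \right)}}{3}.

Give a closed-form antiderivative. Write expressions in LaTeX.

Since d/dy undoes antidifferentiation here, F'(y) = f(y) is required of F(y).
Check: d/dy[\frac{- 9 y^{2} + 3 y \left(3 y - 10\right) \log{\left(2 y^{2} + \frac{2}{3} \right)} + 60 y + 3 \log{\left(y^{2} + \frac{1}{3} \right)} - 20 \sqrt{3} \operatorname{atan}{\left(\sqrt{3} y \right)}}{18}] = y \log{\left(y^{2} + \frac{1}{3} \right)} + y \log{\left(2 \right)} - \frac{5 \log{\left(y^{2} + \frac{1}{3} \right)}}{3} - \frac{5 \log{\left(2 \right)}}{3}, which equals f(y).

An antiderivative is F(y) = \frac{- 9 y^{2} + 3 y \left(3 y - 10\right) \log{\left(2 y^{2} + \frac{2}{3} \right)} + 60 y + 3 \log{\left(y^{2} + \frac{1}{3} \right)} - 20 \sqrt{3} \operatorname{atan}{\left(\sqrt{3} y \right)}}{18}.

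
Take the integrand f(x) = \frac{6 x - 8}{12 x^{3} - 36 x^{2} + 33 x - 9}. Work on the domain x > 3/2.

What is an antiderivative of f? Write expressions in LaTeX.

An antiderivative is F(x) = \frac{\log{\left(x - \frac{3}{2} \right)} + 4 \log{\left(x - 1 \right)} - 5 \log{\left(x - \frac{1}{2} \right)}}{6}.

Factor the denominator (3 \left(x - 1\right) \left(2 x - 3\right) \left(2 x - 1\right)) and decompose: f = - \frac{5}{3 \left(2 x - 1\right)} + \frac{1}{3 \left(2 x - 3\right)} + \frac{2}{3 \left(x - 1\right)}; each piece integrates to a log, atan, or power term.
Check: d/dx[\frac{\log{\left(x - \frac{3}{2} \right)} + 4 \log{\left(x - 1 \right)} - 5 \log{\left(x - \frac{1}{2} \right)}}{6}] = \frac{6 x - 8}{12 x^{3} - 36 x^{2} + 33 x - 9} = f(x).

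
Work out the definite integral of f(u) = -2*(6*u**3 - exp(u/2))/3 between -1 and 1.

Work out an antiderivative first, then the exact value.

Antiderivative: F(u) = -u**4 + 4*exp(u/2)/3; value = -4*exp(-1/2)/3 + 4*exp(1/2)/3

Since d/du undoes antidifferentiation here, F'(u) = f(u) is required of F(u).
F(u) = -u**4 + 4*exp(u/2)/3 is an antiderivative of f.
Check: d/du[-u**4 + 4*exp(u/2)/3] = -4*u**3 + 2*exp(u/2)/3, which equals f(u).
F(1) = -1 + 4*exp(1/2)/3; F(-1) = -1 + 4*exp(-1/2)/3.
Integral = F(1) - F(-1) = -4*exp(-1/2)/3 + 4*exp(1/2)/3.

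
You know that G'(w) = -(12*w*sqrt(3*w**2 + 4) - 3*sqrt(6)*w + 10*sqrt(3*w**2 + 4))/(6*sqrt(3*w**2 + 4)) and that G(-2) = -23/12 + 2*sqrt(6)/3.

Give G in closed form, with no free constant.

G(w) = -w**2 - 5*w/3 + sqrt(w**2/2 + 2/3) - 5/4

For G(w) to be correct, d/dw[G] must agree with the stated G'(w) identically.
A general antiderivative is -w**2 - 5*w/3 + sqrt(w**2/2 + 2/3) - 5/4 + C.
The condition gives C = -23/12 + 2*sqrt(6)/3 - (-23/12 + 2*sqrt(6)/3) = 0.
So G(w) = -w**2 - 5*w/3 + sqrt(w**2/2 + 2/3) - 5/4.
Check: d/dw[-w**2 - 5*w/3 + sqrt(w**2/2 + 2/3) - 5/4] = (-12*w*sqrt(3*w**2 + 4) + 3*sqrt(6)*w - 10*sqrt(3*w**2 + 4))/(6*sqrt(3*w**2 + 4)), which equals G'(w).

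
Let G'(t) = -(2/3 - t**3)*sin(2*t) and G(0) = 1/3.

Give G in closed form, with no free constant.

G(t) = (-12*t**3*cos(2*t) + 18*t**2*sin(2*t) + 18*t*cos(2*t) - 9*sin(2*t) + 8*cos(2*t))/24

A candidate passes only if d/dt[G] lands on the given G'(t) exactly.
A general antiderivative is -t**3*cos(2*t)/2 + 3*t**2*sin(2*t)/4 + 3*t*cos(2*t)/4 - 3*sin(2*t)/8 + cos(2*t)/3 + C.
The condition gives C = 1/3 - (1/3) = 0.
So G(t) = (-12*t**3*cos(2*t) + 18*t**2*sin(2*t) + 18*t*cos(2*t) - 9*sin(2*t) + 8*cos(2*t))/24.
Check: d/dt[(-12*t**3*cos(2*t) + 18*t**2*sin(2*t) + 18*t*cos(2*t) - 9*sin(2*t) + 8*cos(2*t))/24] = t**3*sin(2*t) - 2*sin(2*t)/3, which equals G'(t).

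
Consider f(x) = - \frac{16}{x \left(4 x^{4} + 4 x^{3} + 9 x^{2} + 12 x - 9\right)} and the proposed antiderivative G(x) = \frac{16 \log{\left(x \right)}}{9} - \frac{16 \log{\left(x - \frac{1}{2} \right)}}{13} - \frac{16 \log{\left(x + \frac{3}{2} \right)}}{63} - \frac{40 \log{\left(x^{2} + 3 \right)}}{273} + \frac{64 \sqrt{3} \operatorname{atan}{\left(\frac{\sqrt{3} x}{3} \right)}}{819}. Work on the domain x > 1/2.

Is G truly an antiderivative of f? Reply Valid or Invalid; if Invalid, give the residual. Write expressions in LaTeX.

d/dx[G] = - \frac{16}{4 x^{5} + 4 x^{4} + 9 x^{3} + 12 x^{2} - 9 x}
This equals f(x) exactly, so the claim holds.

Valid - differentiating G returns exactly f.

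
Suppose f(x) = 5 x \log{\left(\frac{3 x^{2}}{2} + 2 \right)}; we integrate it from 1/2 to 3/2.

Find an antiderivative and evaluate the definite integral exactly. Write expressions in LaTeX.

Any candidate F(x) must reproduce f(x) exactly when differentiated.
F(x) = \frac{5 x^{2} \log{\left(\frac{3 x^{2}}{2} + 2 \right)}}{2} - \frac{5 x^{2}}{2} + \frac{10 \log{\left(3 x^{2} + 4 \right)}}{3} is an antiderivative of f.
Check: d/dx[\frac{5 x^{2} \log{\left(\frac{3 x^{2}}{2} + 2 \right)}}{2} - \frac{5 x^{2}}{2} + \frac{10 \log{\left(3 x^{2} + 4 \right)}}{3}] = 5 x \log{\left(\frac{3 x^{2}}{2} + 2 \right)} = f(x).
F(3/2) = - \frac{45}{8} + \frac{10 \log{\left(\frac{43}{4} \right)}}{3} + \frac{45 \log{\left(\frac{43}{8} \right)}}{8}; F(1/2) = - \frac{5}{8} + \frac{5 \log{\left(\frac{19}{8} \right)}}{8} + \frac{10 \log{\left(\frac{19}{4} \right)}}{3}.
Integral = F(3/2) - F(1/2) = - \frac{10 \log{\left(\frac{19}{4} \right)}}{3} - 5 - \frac{5 \log{\left(\frac{19}{8} \right)}}{8} + \frac{10 \log{\left(\frac{43}{4} \right)}}{3} + \frac{45 \log{\left(\frac{43}{8} \right)}}{8}.

Antiderivative: F(x) = \frac{5 x^{2} \log{\left(\frac{3 x^{2}}{2} + 2 \right)}}{2} - \frac{5 x^{2}}{2} + \frac{10 \log{\left(3 x^{2} + 4 \right)}}{3}; value = - \frac{10 \log{\left(\frac{19}{4} \right)}}{3} - 5 - \frac{5 \log{\left(\frac{19}{8} \right)}}{8} + \frac{10 \log{\left(\frac{43}{4} \right)}}{3} + \frac{45 \log{\left(\frac{43}{8} \right)}}{8}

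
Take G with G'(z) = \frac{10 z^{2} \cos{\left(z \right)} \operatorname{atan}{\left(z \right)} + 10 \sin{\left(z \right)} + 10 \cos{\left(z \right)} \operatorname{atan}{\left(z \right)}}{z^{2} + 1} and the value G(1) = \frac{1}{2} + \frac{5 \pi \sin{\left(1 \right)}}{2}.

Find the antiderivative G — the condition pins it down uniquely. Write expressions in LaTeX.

Recognize the product-rule pattern: G'(z) = u'v + uv' with u = 10 \operatorname{atan}{\left(z \right)}, v = \sin{\left(z \right)}, so integration by parts undoes it.
A general antiderivative is 10 \sin{\left(z \right)} \operatorname{atan}{\left(z \right)} + C.
The condition gives C = \frac{1}{2} + \frac{5 \pi \sin{\left(1 \right)}}{2} - (\frac{5 \pi \sin{\left(1 \right)}}{2}) = \frac{1}{2}.
So G(z) = \frac{20 \sin{\left(z \right)} \operatorname{atan}{\left(z \right)} + 1}{2}.
Check: d/dz[\frac{20 \sin{\left(z \right)} \operatorname{atan}{\left(z \right)} + 1}{2}] = \frac{10 z^{2} \cos{\left(z \right)} \operatorname{atan}{\left(z \right)} + 10 \sin{\left(z \right)} + 10 \cos{\left(z \right)} \operatorname{atan}{\left(z \right)}}{z^{2} + 1} = G'(z).

G(z) = \frac{20 \sin{\left(z \right)} \operatorname{atan}{\left(z \right)} + 1}{2}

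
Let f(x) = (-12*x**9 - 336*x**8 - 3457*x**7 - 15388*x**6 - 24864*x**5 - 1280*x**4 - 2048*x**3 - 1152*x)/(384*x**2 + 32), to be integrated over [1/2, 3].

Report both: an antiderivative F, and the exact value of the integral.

Antiderivative: F(x) = -x**8/256 - x**7/8 - 3*x**6/2 - 8*x**5 - 16*x**4 - 3*log(4*x**2 + 1/3)/2; value = -303512255/65536 - 3*log(109/3)/2 + 3*log(4/3)/2

Whatever form F(x) takes, F'(x) = f(x) is non-negotiable.
F(x) = -x**8/256 - x**7/8 - 3*x**6/2 - 8*x**5 - 16*x**4 - 3*log(4*x**2 + 1/3)/2 is an antiderivative of f.
Check: d/dx[-x**8/256 - x**7/8 - 3*x**6/2 - 8*x**5 - 16*x**4 - 3*log(4*x**2 + 1/3)/2] = (-12*x**9 - 336*x**8 - 3457*x**7 - 15388*x**6 - 24864*x**5 - 1280*x**4 - 2048*x**3 - 1152*x)/(384*x**2 + 32) = f(x).
F(3) = -1185921/256 - 3*log(109/3)/2; F(1/2) = -83521/65536 - 3*log(4/3)/2.
Integral = F(3) - F(1/2) = -303512255/65536 - 3*log(109/3)/2 + 3*log(4/3)/2.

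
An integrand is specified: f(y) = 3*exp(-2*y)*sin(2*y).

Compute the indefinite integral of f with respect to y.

Any candidate F(y) must reproduce f(y) exactly when differentiated.
Check: d/dy[3*(-sin(2*y) - cos(2*y))*exp(-2*y)/4] = 3*exp(-2*y)*sin(2*y) = f(y).

F(y) = 3*(-sin(2*y) - cos(2*y))*exp(-2*y)/4 + C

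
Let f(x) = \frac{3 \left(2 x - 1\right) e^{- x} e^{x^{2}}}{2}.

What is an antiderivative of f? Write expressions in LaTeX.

f matches the chain-rule pattern g'(h)*h' with inner function h(x) = x^{2} - x; substituting u = h(x) collapses the integral.
Check: d/dx[\frac{3 e^{x^{2} - x}}{2}] = 3 x e^{- x} e^{x^{2}} - \frac{3 e^{- x} e^{x^{2}}}{2}, which equals f(x).

An antiderivative is F(x) = \frac{3 e^{x^{2} - x}}{2}.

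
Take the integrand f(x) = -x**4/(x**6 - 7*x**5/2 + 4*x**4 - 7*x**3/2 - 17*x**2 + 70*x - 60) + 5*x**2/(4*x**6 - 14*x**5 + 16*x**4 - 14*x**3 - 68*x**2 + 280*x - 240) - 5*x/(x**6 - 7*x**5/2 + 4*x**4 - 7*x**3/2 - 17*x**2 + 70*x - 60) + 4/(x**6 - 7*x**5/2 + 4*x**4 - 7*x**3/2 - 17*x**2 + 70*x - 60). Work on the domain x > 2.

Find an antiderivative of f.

An antiderivative is F(x) = (504455*(x - 2)*log(x - 2) - 596160*(x - 2)*log(x - 3/2) - 3915*(x - 2)*log(x + 2) + 47810*(x - 2)*log(x**2 + 5) - 31808*sqrt(5)*(x - 2)*atan(sqrt(5)*x/5) + 621180)/(657720*(x - 2)).

Factor the denominator (2*(x - 2)**2*(x + 2)*(2*x - 3)*(x**2 + 5)) and decompose: f = (683*x - 1136)/(4698*(x**2 + 5)) - 368/(203*(2*x - 3)) - 1/(168*(x + 2)) + 497/(648*(x - 2)) - 17/(18*(x - 2)**2); each piece integrates to a log, atan, or power term.
Check: d/dx[(504455*(x - 2)*log(x - 2) - 596160*(x - 2)*log(x - 3/2) - 3915*(x - 2)*log(x + 2) + 47810*(x - 2)*log(x**2 + 5) - 31808*sqrt(5)*(x - 2)*atan(sqrt(5)*x/5) + 621180)/(657720*(x - 2))] = (-4*x**4 + 5*x**2 - 20*x + 16)/(4*x**6 - 14*x**5 + 16*x**4 - 14*x**3 - 68*x**2 + 280*x - 240), which equals f(x).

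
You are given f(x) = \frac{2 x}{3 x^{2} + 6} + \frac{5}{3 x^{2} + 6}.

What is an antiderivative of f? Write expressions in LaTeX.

Integrate term by term and add the pieces.
Check: d/dx[\frac{2 \log{\left(x^{2} + 2 \right)} + 5 \sqrt{2} \operatorname{atan}{\left(\frac{\sqrt{2} x}{2} \right)}}{6}] = \frac{2 x + 5}{3 x^{2} + 6}, which equals f(x).

An antiderivative is F(x) = \frac{2 \log{\left(x^{2} + 2 \right)} + 5 \sqrt{2} \operatorname{atan}{\left(\frac{\sqrt{2} x}{2} \right)}}{6}.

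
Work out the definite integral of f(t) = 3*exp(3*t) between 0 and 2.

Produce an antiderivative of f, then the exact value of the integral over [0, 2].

Antiderivative: F(t) = exp(3*t); value = -1 + exp(6)

A first test for any F(t): its t-derivative must equal f(t) identically.
F(t) = exp(3*t) is an antiderivative of f.
Check: d/dt[exp(3*t)] = 3*exp(3*t) = f(t).
F(2) = exp(6); F(0) = 1.
Integral = F(2) - F(0) = -1 + exp(6).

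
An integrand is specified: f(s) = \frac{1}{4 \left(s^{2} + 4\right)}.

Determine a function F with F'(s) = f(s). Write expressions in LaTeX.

An antiderivative is F(s) = \frac{\operatorname{atan}{\left(\frac{s}{2} \right)}}{8}.

An antiderivative F(s) passes only if d/ds[F] lands on f(s) exactly.
Check: d/ds[\frac{\operatorname{atan}{\left(\frac{s}{2} \right)}}{8}] = \frac{1}{4 s^{2} + 16}, which equals f(s).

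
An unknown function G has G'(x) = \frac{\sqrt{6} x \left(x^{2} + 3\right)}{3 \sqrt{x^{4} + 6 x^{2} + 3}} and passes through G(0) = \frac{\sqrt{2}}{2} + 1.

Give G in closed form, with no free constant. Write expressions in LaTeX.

G'(x) matches the chain-rule pattern g'(h)*h' with inner function h(x) = \frac{2 x^{4}}{3} + 4 x^{2} + 2; substituting u = h(x) collapses the integral.
A general antiderivative is \frac{\sqrt{\frac{2 x^{4}}{3} + 4 x^{2} + 2}}{2} + C.
The condition gives C = \frac{\sqrt{2}}{2} + 1 - (\frac{\sqrt{2}}{2}) = 1.
So G(x) = \frac{\sqrt{\frac{2 x^{4}}{3} + 4 x^{2} + 2}}{2} + 1.
Check: d/dx[\frac{\sqrt{\frac{2 x^{4}}{3} + 4 x^{2} + 2}}{2} + 1] = \frac{\sqrt{6} x^{3} + 3 \sqrt{6} x}{3 \sqrt{x^{4} + 6 x^{2} + 3}}, which equals G'(x).

G(x) = \frac{\sqrt{\frac{2 x^{4}}{3} + 4 x^{2} + 2}}{2} + 1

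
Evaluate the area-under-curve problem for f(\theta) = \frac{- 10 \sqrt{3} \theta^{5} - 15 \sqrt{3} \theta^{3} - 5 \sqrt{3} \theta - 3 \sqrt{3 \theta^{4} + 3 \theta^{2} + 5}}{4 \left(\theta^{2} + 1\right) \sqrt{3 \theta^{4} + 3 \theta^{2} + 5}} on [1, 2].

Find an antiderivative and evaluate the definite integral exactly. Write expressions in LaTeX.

Whatever form F(\theta) takes, F'(\theta) = f(\theta) is non-negotiable.
F(\theta) = \frac{- 5 \sqrt{3} \sqrt{3 \theta^{4} + 3 \theta^{2} + 5} - 9 \operatorname{atan}{\left(\theta \right)}}{12} is an antiderivative of f.
Check: d/d\theta[\frac{- 5 \sqrt{3} \sqrt{3 \theta^{4} + 3 \theta^{2} + 5} - 9 \operatorname{atan}{\left(\theta \right)}}{12}] = \frac{- 10 \sqrt{3} \theta^{5} - 15 \sqrt{3} \theta^{3} - 5 \sqrt{3} \theta - 3 \sqrt{3 \theta^{4} + 3 \theta^{2} + 5}}{4 \theta^{2} \sqrt{3 \theta^{4} + 3 \theta^{2} + 5} + 4 \sqrt{3 \theta^{4} + 3 \theta^{2} + 5}}, which equals f(\theta).
F(2) = - \frac{5 \sqrt{195}}{12} - \frac{3 \operatorname{atan}{\left(2 \right)}}{4}; F(1) = - \frac{5 \sqrt{33}}{12} - \frac{3 \pi}{16}.
Integral = F(2) - F(1) = - \frac{5 \sqrt{195}}{12} - \frac{3 \operatorname{atan}{\left(2 \right)}}{4} + \frac{3 \pi}{16} + \frac{5 \sqrt{33}}{12}.

Antiderivative: F(\theta) = \frac{- 5 \sqrt{3} \sqrt{3 \theta^{4} + 3 \theta^{2} + 5} - 9 \operatorname{atan}{\left(\theta \right)}}{12}; value = - \frac{5 \sqrt{195}}{12} - \frac{3 \operatorname{atan}{\left(2 \right)}}{4} + \frac{3 \pi}{16} + \frac{5 \sqrt{33}}{12}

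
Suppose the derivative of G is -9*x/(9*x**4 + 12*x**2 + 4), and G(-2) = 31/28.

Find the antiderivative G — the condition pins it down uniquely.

G(x) = (6*x**2 + 7)/(2*(3*x**2 + 2))

G'(x) matches the chain-rule pattern g'(h)*h' with inner function h(x) = 2*x**2 + 4/3; substituting u = h(x) collapses the integral.
A general antiderivative is 1/(2*x**2 + 4/3) + C.
The condition gives C = 31/28 - (3/28) = 1.
So G(x) = (6*x**2 + 7)/(2*(3*x**2 + 2)).
Check: d/dx[(6*x**2 + 7)/(2*(3*x**2 + 2))] = -9*x/(9*x**4 + 12*x**2 + 4) = G'(x).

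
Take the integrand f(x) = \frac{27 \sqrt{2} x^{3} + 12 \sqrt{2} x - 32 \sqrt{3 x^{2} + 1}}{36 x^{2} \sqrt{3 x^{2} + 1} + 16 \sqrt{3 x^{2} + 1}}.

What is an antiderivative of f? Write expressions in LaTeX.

An antiderivative is F(x) = \frac{\sqrt{\frac{3 x^{2}}{2} + \frac{1}{2}}}{2} - \frac{4 \operatorname{atan}{\left(\frac{3 x}{2} \right)}}{3}.

For F(x) to be correct the identity F'(x) - f(x) = 0 must hold.
Check: d/dx[\frac{\sqrt{\frac{3 x^{2}}{2} + \frac{1}{2}}}{2} - \frac{4 \operatorname{atan}{\left(\frac{3 x}{2} \right)}}{3}] = \frac{27 \sqrt{2} x^{3} + 12 \sqrt{2} x - 32 \sqrt{3 x^{2} + 1}}{36 x^{2} \sqrt{3 x^{2} + 1} + 16 \sqrt{3 x^{2} + 1}} = f(x).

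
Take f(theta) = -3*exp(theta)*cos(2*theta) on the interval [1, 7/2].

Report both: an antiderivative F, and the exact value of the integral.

Check any antiderivative F(theta) by computing F'(theta) and comparing it with f(theta).
F(theta) = -6*exp(theta)*sin(2*theta)/5 - 3*exp(theta)*cos(2*theta)/5 is an antiderivative of f.
Check: d/dtheta[-6*exp(theta)*sin(2*theta)/5 - 3*exp(theta)*cos(2*theta)/5] = -3*exp(theta)*cos(2*theta) = f(theta).
F(7/2) = -6*exp(7/2)*sin(7)/5 - 3*exp(7/2)*cos(7)/5; F(1) = -6*exp(1)*sin(2)/5 - 3*exp(1)*cos(2)/5.
Integral = F(7/2) - F(1) = -6*exp(7/2)*sin(7)/5 - 3*exp(7/2)*cos(7)/5 + 3*exp(1)*cos(2)/5 + 6*exp(1)*sin(2)/5.

Antiderivative: F(theta) = -6*exp(theta)*sin(2*theta)/5 - 3*exp(theta)*cos(2*theta)/5; value = -6*exp(7/2)*sin(7)/5 - 3*exp(7/2)*cos(7)/5 + 3*exp(1)*cos(2)/5 + 6*exp(1)*sin(2)/5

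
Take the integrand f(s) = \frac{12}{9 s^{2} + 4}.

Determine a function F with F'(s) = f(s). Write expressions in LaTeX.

Differentiate the proposed F(s) back; it has to land on f(s) exactly.
Check: d/ds[2 \operatorname{atan}{\left(\frac{3 s}{2} \right)}] = \frac{12}{9 s^{2} + 4} = f(s).

An antiderivative is F(s) = 2 \operatorname{atan}{\left(\frac{3 s}{2} \right)}.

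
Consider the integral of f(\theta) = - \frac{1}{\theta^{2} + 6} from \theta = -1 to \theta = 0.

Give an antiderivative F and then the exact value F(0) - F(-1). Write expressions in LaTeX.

Antiderivative: F(\theta) = - \frac{\sqrt{6} \operatorname{atan}{\left(\frac{\sqrt{6} \theta}{6} \right)}}{6}; value = - \frac{\sqrt{6} \operatorname{atan}{\left(\frac{\sqrt{6}}{6} \right)}}{6}

Recover f(\theta) by differentiating a candidate F(\theta); any mismatch rules it out.
F(\theta) = - \frac{\sqrt{6} \operatorname{atan}{\left(\frac{\sqrt{6} \theta}{6} \right)}}{6} is an antiderivative of f.
Check: d/d\theta[- \frac{\sqrt{6} \operatorname{atan}{\left(\frac{\sqrt{6} \theta}{6} \right)}}{6}] = - \frac{1}{\theta^{2} + 6} = f(\theta).
F(0) = 0; F(-1) = \frac{\sqrt{6} \operatorname{atan}{\left(\frac{\sqrt{6}}{6} \right)}}{6}.
Integral = F(0) - F(-1) = - \frac{\sqrt{6} \operatorname{atan}{\left(\frac{\sqrt{6}}{6} \right)}}{6}.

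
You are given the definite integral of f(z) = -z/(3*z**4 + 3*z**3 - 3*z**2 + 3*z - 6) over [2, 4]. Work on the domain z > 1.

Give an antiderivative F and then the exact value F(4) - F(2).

The denominator factors as 3*(z - 1)*(z + 2)*(z**2 + 1); partial fractions split f into directly integrable pieces: (3*z - 1)/(30*(z**2 + 1)) - 2/(45*(z + 2)) - 1/(18*(z - 1)).
F(z) = (-10*log(z - 1) - 8*log(z + 2) + 9*log(z**2 + 1) - 6*atan(z))/180 is an antiderivative of f.
Check: d/dz[(-10*log(z - 1) - 8*log(z + 2) + 9*log(z**2 + 1) - 6*atan(z))/180] = -z/(3*z**4 + 3*z**3 - 3*z**2 + 3*z - 6) = f(z).
F(4) = -2*log(6)/45 - log(3)/18 - atan(4)/30 + log(17)/20; F(2) = -2*log(4)/45 - atan(2)/30 + log(5)/20.
Integral = F(4) - F(2) = -log(5)/20 - 2*log(6)/45 - log(3)/18 - atan(4)/30 + atan(2)/30 + 2*log(4)/45 + log(17)/20.

Antiderivative: F(z) = (-10*log(z - 1) - 8*log(z + 2) + 9*log(z**2 + 1) - 6*atan(z))/180; value = -log(5)/20 - 2*log(6)/45 - log(3)/18 - atan(4)/30 + atan(2)/30 + 2*log(4)/45 + log(17)/20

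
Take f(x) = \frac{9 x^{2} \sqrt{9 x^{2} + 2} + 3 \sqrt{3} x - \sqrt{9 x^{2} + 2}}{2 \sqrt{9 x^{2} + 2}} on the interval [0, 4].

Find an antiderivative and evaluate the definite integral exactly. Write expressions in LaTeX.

Antiderivative: F(x) = \frac{3 x^{3}}{2} - \frac{x}{2} + \frac{\sqrt{3 x^{2} + \frac{2}{3}}}{2}; value = - \frac{\sqrt{6}}{6} + \frac{\sqrt{438}}{6} + 94

Whatever form F(x) takes, F'(x) = f(x) is non-negotiable.
F(x) = \frac{3 x^{3}}{2} - \frac{x}{2} + \frac{\sqrt{3 x^{2} + \frac{2}{3}}}{2} is an antiderivative of f.
Check: d/dx[\frac{3 x^{3}}{2} - \frac{x}{2} + \frac{\sqrt{3 x^{2} + \frac{2}{3}}}{2}] = \frac{9 x^{2} \sqrt{9 x^{2} + 2} + 3 \sqrt{3} x - \sqrt{9 x^{2} + 2}}{2 \sqrt{9 x^{2} + 2}} = f(x).
F(4) = \frac{\sqrt{438}}{6} + 94; F(0) = \frac{\sqrt{6}}{6}.
Integral = F(4) - F(0) = - \frac{\sqrt{6}}{6} + \frac{\sqrt{438}}{6} + 94.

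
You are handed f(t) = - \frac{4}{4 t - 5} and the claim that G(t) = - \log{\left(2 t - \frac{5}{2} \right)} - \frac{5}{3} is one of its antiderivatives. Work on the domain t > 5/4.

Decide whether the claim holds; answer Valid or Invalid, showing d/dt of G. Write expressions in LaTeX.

Valid: G'(t) = f(t).

d/dt[G] = - \frac{4}{4 t - 5}
This equals f(t) exactly, so the claim holds.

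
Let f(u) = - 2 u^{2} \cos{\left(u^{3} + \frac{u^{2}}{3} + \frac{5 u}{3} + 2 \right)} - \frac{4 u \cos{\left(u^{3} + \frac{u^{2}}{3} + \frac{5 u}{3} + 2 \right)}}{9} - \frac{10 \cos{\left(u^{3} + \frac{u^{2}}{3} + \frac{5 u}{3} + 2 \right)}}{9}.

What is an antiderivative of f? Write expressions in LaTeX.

The substitution w = u^{3} + \frac{u^{2}}{3} + \frac{5 u}{3} + 2 works: f is exactly (dF/dw)*(dw/du) for that inner function.
Check: d/du[- \frac{2 \sin{\left(u^{3} + \frac{u^{2}}{3} + \frac{5 u}{3} + 2 \right)}}{3}] = - 2 u^{2} \cos{\left(u^{3} + \frac{u^{2}}{3} + \frac{5 u}{3} + 2 \right)} - \frac{4 u \cos{\left(u^{3} + \frac{u^{2}}{3} + \frac{5 u}{3} + 2 \right)}}{9} - \frac{10 \cos{\left(u^{3} + \frac{u^{2}}{3} + \frac{5 u}{3} + 2 \right)}}{9} = f(u).

An antiderivative is F(u) = - \frac{2 \sin{\left(u^{3} + \frac{u^{2}}{3} + \frac{5 u}{3} + 2 \right)}}{3}.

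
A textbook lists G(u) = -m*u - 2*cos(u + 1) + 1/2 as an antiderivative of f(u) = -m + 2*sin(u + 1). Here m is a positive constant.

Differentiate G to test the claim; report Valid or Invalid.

Valid - the claim checks out under differentiation.

d/du[G] = -m + 2*sin(u + 1)
This equals f(u) exactly, so the claim holds.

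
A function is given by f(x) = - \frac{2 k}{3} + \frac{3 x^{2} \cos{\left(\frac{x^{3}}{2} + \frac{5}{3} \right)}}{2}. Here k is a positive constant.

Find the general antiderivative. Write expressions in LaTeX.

Recover f(x) by differentiating a candidate F(x); any mismatch rules it out.
Check: d/dx[- \frac{2 k x}{3} + \sin{\left(\frac{x^{3}}{2} + \frac{5}{3} \right)}] = - \frac{2 k}{3} + \frac{3 x^{2} \cos{\left(\frac{x^{3}}{2} + \frac{5}{3} \right)}}{2} = f(x).

F(x) = - \frac{2 k x}{3} + \sin{\left(\frac{x^{3}}{2} + \frac{5}{3} \right)} + C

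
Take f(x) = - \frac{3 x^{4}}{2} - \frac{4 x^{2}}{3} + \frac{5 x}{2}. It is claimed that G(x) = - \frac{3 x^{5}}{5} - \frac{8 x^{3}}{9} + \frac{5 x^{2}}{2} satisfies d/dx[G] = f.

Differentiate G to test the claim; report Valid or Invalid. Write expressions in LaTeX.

d/dx[G] = - 3 x^{4} - \frac{8 x^{2}}{3} + 5 x
d/dx[G] - f(x) = - \frac{3 x^{4}}{2} - \frac{4 x^{2}}{3} + \frac{5 x}{2} != 0.

Invalid: d/dx[G] - f = - \frac{3 x^{4}}{2} - \frac{4 x^{2}}{3} + \frac{5 x}{2}, which is not 0.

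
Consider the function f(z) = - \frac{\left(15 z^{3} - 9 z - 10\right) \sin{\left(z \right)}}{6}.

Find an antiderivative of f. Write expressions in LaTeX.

Whatever form F(z) takes, F'(z) = f(z) is non-negotiable.
Check: d/dz[\frac{5 z^{3} \cos{\left(z \right)}}{2} - \frac{15 z^{2} \sin{\left(z \right)}}{2} - \frac{33 z \cos{\left(z \right)}}{2} + \frac{33 \sin{\left(z \right)}}{2} - \frac{5 \cos{\left(z \right)}}{3}] = - \frac{5 z^{3} \sin{\left(z \right)}}{2} + \frac{3 z \sin{\left(z \right)}}{2} + \frac{5 \sin{\left(z \right)}}{3}, which equals f(z).

An antiderivative is F(z) = \frac{5 z^{3} \cos{\left(z \right)}}{2} - \frac{15 z^{2} \sin{\left(z \right)}}{2} - \frac{33 z \cos{\left(z \right)}}{2} + \frac{33 \sin{\left(z \right)}}{2} - \frac{5 \cos{\left(z \right)}}{3}.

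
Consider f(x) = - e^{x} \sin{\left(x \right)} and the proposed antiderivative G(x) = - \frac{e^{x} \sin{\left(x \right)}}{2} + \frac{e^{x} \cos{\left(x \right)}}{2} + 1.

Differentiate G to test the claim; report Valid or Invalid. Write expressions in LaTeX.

d/dx[G] = - e^{x} \sin{\left(x \right)}
This equals f(x) exactly, so the claim holds.

Valid. The derivative of G reproduces f.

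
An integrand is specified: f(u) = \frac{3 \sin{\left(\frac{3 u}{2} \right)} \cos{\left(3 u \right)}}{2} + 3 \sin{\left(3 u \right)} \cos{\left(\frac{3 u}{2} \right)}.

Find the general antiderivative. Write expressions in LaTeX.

Recognize the product-rule pattern: f = v'r + vr' with v = - \cos{\left(3 u \right)}, r = \cos{\left(\frac{3 u}{2} \right)}, so integration by parts undoes it.
Check: d/du[- \cos{\left(\frac{3 u}{2} \right)} \cos{\left(3 u \right)}] = \frac{3 \sin{\left(\frac{3 u}{2} \right)} \cos{\left(3 u \right)}}{2} + 3 \sin{\left(3 u \right)} \cos{\left(\frac{3 u}{2} \right)} = f(u).

F(u) = - \cos{\left(\frac{3 u}{2} \right)} \cos{\left(3 u \right)} + C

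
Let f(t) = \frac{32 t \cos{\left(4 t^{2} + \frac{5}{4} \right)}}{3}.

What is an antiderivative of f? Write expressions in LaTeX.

The substitution u = 4 t^{2} + \frac{5}{4} works: f is exactly (dF/du)*(du/dt) for that inner function.
Check: d/dt[\frac{4 \sin{\left(4 t^{2} + \frac{5}{4} \right)}}{3}] = \frac{32 t \cos{\left(4 t^{2} + \frac{5}{4} \right)}}{3} = f(t).

An antiderivative is F(t) = \frac{4 \sin{\left(4 t^{2} + \frac{5}{4} \right)}}{3}.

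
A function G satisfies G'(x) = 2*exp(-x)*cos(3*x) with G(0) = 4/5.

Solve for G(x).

Whatever form G(x) takes, its d/dx must return the stated G'(x).
A general antiderivative is 3*exp(-x)*sin(3*x)/5 - exp(-x)*cos(3*x)/5 + C.
The condition gives C = 4/5 - (-1/5) = 1.
So G(x) = 1 + 3*exp(-x)*sin(3*x)/5 - exp(-x)*cos(3*x)/5.
Check: d/dx[1 + 3*exp(-x)*sin(3*x)/5 - exp(-x)*cos(3*x)/5] = 2*exp(-x)*cos(3*x) = G'(x).

G(x) = 1 + 3*exp(-x)*sin(3*x)/5 - exp(-x)*cos(3*x)/5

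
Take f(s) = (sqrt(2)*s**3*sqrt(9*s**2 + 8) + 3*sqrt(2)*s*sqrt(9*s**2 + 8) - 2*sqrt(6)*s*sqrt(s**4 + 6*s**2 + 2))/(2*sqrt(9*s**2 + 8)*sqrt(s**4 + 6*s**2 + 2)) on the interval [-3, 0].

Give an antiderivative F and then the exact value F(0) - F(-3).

Antiderivative: F(s) = (-4*sqrt(6)*sqrt(9*s**2 + 8) + 9*sqrt(2)*sqrt(s**4 + 6*s**2 + 2))/36; value = -sqrt(274)/4 - 4*sqrt(3)/9 + 1/2 + sqrt(534)/9

A first test for any F(s): its s-derivative must equal f(s) identically.
F(s) = (-4*sqrt(6)*sqrt(9*s**2 + 8) + 9*sqrt(2)*sqrt(s**4 + 6*s**2 + 2))/36 is an antiderivative of f.
Check: d/ds[(-4*sqrt(6)*sqrt(9*s**2 + 8) + 9*sqrt(2)*sqrt(s**4 + 6*s**2 + 2))/36] = (sqrt(2)*s**3*sqrt(9*s**2 + 8) + 3*sqrt(2)*s*sqrt(9*s**2 + 8) - 2*sqrt(6)*s*sqrt(s**4 + 6*s**2 + 2))/(2*sqrt(9*s**2 + 8)*sqrt(s**4 + 6*s**2 + 2)) = f(s).
F(0) = 1/2 - 4*sqrt(3)/9; F(-3) = -sqrt(534)/9 + sqrt(274)/4.
Integral = F(0) - F(-3) = -sqrt(274)/4 - 4*sqrt(3)/9 + 1/2 + sqrt(534)/9.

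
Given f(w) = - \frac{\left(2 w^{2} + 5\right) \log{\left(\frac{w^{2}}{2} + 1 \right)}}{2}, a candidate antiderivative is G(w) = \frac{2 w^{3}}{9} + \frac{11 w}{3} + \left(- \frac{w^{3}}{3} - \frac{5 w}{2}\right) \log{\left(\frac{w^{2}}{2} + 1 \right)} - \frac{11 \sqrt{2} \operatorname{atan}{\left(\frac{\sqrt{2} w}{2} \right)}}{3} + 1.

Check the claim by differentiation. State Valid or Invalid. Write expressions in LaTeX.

Valid - the claim checks out under differentiation.

d/dw[G] = - w^{2} \log{\left(\frac{w^{2}}{2} + 1 \right)} - \frac{5 \log{\left(\frac{w^{2}}{2} + 1 \right)}}{2}
This equals f(w) exactly, so the claim holds.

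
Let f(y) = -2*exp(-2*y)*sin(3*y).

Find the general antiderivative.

Recover f(y) by differentiating a candidate F(y); any mismatch rules it out.
Check: d/dy[(4*sin(3*y) + 6*cos(3*y))*exp(-2*y)/13] = -2*exp(-2*y)*sin(3*y) = f(y).

F(y) = (4*sin(3*y) + 6*cos(3*y))*exp(-2*y)/13 + C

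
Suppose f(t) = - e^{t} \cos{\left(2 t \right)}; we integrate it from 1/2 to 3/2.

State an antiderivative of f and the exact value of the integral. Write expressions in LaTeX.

Antiderivative: F(t) = \frac{\left(- 2 \sin{\left(2 t \right)} - \cos{\left(2 t \right)}\right) e^{t}}{5}; value = - \frac{2 e^{\frac{3}{2}} \sin{\left(3 \right)}}{5} + \frac{e^{\frac{1}{2}} \cos{\left(1 \right)}}{5} + \frac{2 e^{\frac{1}{2}} \sin{\left(1 \right)}}{5} - \frac{e^{\frac{3}{2}} \cos{\left(3 \right)}}{5}

For F(t) to be correct the identity F'(t) - f(t) = 0 must hold.
F(t) = \frac{\left(- 2 \sin{\left(2 t \right)} - \cos{\left(2 t \right)}\right) e^{t}}{5} is an antiderivative of f.
Check: d/dt[\frac{\left(- 2 \sin{\left(2 t \right)} - \cos{\left(2 t \right)}\right) e^{t}}{5}] = - e^{t} \cos{\left(2 t \right)} = f(t).
F(3/2) = - \frac{2 e^{\frac{3}{2}} \sin{\left(3 \right)}}{5} - \frac{e^{\frac{3}{2}} \cos{\left(3 \right)}}{5}; F(1/2) = - \frac{2 e^{\frac{1}{2}} \sin{\left(1 \right)}}{5} - \frac{e^{\frac{1}{2}} \cos{\left(1 \right)}}{5}.
Integral = F(3/2) - F(1/2) = - \frac{2 e^{\frac{3}{2}} \sin{\left(3 \right)}}{5} + \frac{e^{\frac{1}{2}} \cos{\left(1 \right)}}{5} + \frac{2 e^{\frac{1}{2}} \sin{\left(1 \right)}}{5} - \frac{e^{\frac{3}{2}} \cos{\left(3 \right)}}{5}.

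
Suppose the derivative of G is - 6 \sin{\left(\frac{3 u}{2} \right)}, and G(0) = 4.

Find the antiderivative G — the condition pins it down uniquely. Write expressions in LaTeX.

G(u) = 4 \cos{\left(\frac{3 u}{2} \right)}

Recover the given G'(u) by differentiating a candidate G(u); any mismatch rules it out.
A general antiderivative is 4 \cos{\left(\frac{3 u}{2} \right)} + C.
The condition gives C = 4 - (4) = 0.
So G(u) = 4 \cos{\left(\frac{3 u}{2} \right)}.
Check: d/du[4 \cos{\left(\frac{3 u}{2} \right)}] = - 6 \sin{\left(\frac{3 u}{2} \right)} = G'(u).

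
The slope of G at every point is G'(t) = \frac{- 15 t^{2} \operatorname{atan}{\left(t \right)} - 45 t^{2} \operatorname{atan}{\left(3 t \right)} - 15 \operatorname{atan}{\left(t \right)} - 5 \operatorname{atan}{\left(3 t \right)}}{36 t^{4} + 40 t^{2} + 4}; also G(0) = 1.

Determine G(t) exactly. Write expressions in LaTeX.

G(t) = - \frac{5 \operatorname{atan}{\left(t \right)} \operatorname{atan}{\left(3 t \right)} - 4}{4}

G'(t) has the shape u'v + uv' for u = - \frac{5 \operatorname{atan}{\left(t \right)}}{4} and v = \operatorname{atan}{\left(3 t \right)} — it is the derivative of the product u*v.
A general antiderivative is - \frac{5 \operatorname{atan}{\left(t \right)} \operatorname{atan}{\left(3 t \right)}}{4} + C.
The condition gives C = 1 - (0) = 1.
So G(t) = - \frac{5 \operatorname{atan}{\left(t \right)} \operatorname{atan}{\left(3 t \right)} - 4}{4}.
Check: d/dt[- \frac{5 \operatorname{atan}{\left(t \right)} \operatorname{atan}{\left(3 t \right)} - 4}{4}] = \frac{- 15 t^{2} \operatorname{atan}{\left(t \right)} - 45 t^{2} \operatorname{atan}{\left(3 t \right)} - 15 \operatorname{atan}{\left(t \right)} - 5 \operatorname{atan}{\left(3 t \right)}}{36 t^{4} + 40 t^{2} + 4} = G'(t).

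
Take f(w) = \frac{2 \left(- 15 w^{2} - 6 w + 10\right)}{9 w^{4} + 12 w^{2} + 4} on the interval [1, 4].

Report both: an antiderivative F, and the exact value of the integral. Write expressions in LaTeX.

Recognize the product-rule pattern: f = u'v + uv' with u = \frac{1}{\frac{3 w^{2}}{2} + 1}, v = 5 w + 1, so integration by parts undoes it.
F(w) = \frac{10 w + 2}{3 w^{2} + 2} is an antiderivative of f.
Check: d/dw[\frac{10 w + 2}{3 w^{2} + 2}] = \frac{- 30 w^{2} - 12 w + 20}{9 w^{4} + 12 w^{2} + 4}, which equals f(w).
F(4) = \frac{21}{25}; F(1) = \frac{12}{5}.
Integral = F(4) - F(1) = - \frac{39}{25}.

Antiderivative: F(w) = \frac{10 w + 2}{3 w^{2} + 2}; value = - \frac{39}{25}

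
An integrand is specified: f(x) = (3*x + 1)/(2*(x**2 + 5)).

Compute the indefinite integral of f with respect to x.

Recover f(x) by differentiating a candidate F(x); any mismatch rules it out.
Check: d/dx[(15*log(x**2 + 5) + 2*sqrt(5)*atan(sqrt(5)*x/5))/20] = (3*x + 1)/(2*x**2 + 10), which equals f(x).

F(x) = (15*log(x**2 + 5) + 2*sqrt(5)*atan(sqrt(5)*x/5))/20 + C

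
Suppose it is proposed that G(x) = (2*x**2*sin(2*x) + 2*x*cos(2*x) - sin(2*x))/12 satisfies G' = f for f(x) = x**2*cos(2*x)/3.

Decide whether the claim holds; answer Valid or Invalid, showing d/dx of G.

Valid - the claim checks out under differentiation.

d/dx[G] = x**2*cos(2*x)/3
This equals f(x) exactly, so the claim holds.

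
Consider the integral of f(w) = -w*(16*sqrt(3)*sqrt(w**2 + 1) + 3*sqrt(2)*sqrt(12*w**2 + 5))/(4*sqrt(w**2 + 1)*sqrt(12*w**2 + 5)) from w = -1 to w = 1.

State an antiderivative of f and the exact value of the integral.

Antiderivative: F(w) = -3*sqrt(2*w**2 + 2)/4 - sqrt(4*w**2 + 5/3); value = 0

A candidate is checked by its d/dw: the result must match f(w).
F(w) = -3*sqrt(2*w**2 + 2)/4 - sqrt(4*w**2 + 5/3) is an antiderivative of f.
Check: d/dw[-3*sqrt(2*w**2 + 2)/4 - sqrt(4*w**2 + 5/3)] = (-16*sqrt(3)*w*sqrt(w**2 + 1) - 3*sqrt(2)*w*sqrt(12*w**2 + 5))/(4*sqrt(w**2 + 1)*sqrt(12*w**2 + 5)), which equals f(w).
F(1) = -sqrt(51)/3 - 3/2; F(-1) = -sqrt(51)/3 - 3/2.
Integral = F(1) - F(-1) = 0.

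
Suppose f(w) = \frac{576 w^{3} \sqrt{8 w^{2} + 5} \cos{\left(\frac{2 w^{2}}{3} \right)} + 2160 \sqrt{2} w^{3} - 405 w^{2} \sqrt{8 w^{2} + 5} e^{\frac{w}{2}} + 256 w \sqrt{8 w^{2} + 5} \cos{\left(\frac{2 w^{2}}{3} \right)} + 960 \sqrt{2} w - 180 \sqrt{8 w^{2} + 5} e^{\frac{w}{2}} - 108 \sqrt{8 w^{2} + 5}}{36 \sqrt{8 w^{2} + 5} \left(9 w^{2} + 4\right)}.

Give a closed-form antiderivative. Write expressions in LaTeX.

Whatever form F(w) takes, F'(w) = f(w) is non-negotiable.
Check: d/dw[\frac{5 \sqrt{4 w^{2} + \frac{5}{2}}}{3} - \frac{5 e^{\frac{w}{2}}}{2} + \frac{4 \sin{\left(\frac{2 w^{2}}{3} \right)}}{3} - \frac{\operatorname{atan}{\left(\frac{3 w}{2} \right)}}{2}] = \frac{576 w^{3} \sqrt{8 w^{2} + 5} \cos{\left(\frac{2 w^{2}}{3} \right)} + 2160 \sqrt{2} w^{3} - 405 w^{2} \sqrt{8 w^{2} + 5} e^{\frac{w}{2}} + 256 w \sqrt{8 w^{2} + 5} \cos{\left(\frac{2 w^{2}}{3} \right)} + 960 \sqrt{2} w - 180 \sqrt{8 w^{2} + 5} e^{\frac{w}{2}} - 108 \sqrt{8 w^{2} + 5}}{324 w^{2} \sqrt{8 w^{2} + 5} + 144 \sqrt{8 w^{2} + 5}}, which equals f(w).

An antiderivative is F(w) = \frac{5 \sqrt{4 w^{2} + \frac{5}{2}}}{3} - \frac{5 e^{\frac{w}{2}}}{2} + \frac{4 \sin{\left(\frac{2 w^{2}}{3} \right)}}{3} - \frac{\operatorname{atan}{\left(\frac{3 w}{2} \right)}}{2}.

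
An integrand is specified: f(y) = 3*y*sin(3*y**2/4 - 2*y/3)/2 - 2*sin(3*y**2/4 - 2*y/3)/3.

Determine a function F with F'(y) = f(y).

An antiderivative is F(y) = -cos(3*y**2/4 - 2*y/3).

The substitution u = 3*y**2/4 - 2*y/3 works: f is exactly (dF/du)*(du/dy) for that inner function.
Check: d/dy[-cos(3*y**2/4 - 2*y/3)] = 3*y*sin(3*y**2/4 - 2*y/3)/2 - 2*sin(3*y**2/4 - 2*y/3)/3 = f(y).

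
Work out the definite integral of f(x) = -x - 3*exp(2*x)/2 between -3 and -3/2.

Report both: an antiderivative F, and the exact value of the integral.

Antiderivative: F(x) = -x**2/2 - 3*exp(2*x)/4; value = -3*exp(-3)/4 + 3*exp(-6)/4 + 27/8

The integrand splits into summands that can be handled one at a time.
F(x) = -x**2/2 - 3*exp(2*x)/4 is an antiderivative of f.
Check: d/dx[-x**2/2 - 3*exp(2*x)/4] = -x - 3*exp(2*x)/2 = f(x).
F(-3/2) = -9/8 - 3*exp(-3)/4; F(-3) = -9/2 - 3*exp(-6)/4.
Integral = F(-3/2) - F(-3) = -3*exp(-3)/4 + 3*exp(-6)/4 + 27/8.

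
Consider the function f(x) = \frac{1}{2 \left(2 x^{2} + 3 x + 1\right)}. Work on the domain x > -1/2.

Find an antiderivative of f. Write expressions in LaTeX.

The denominator factors as 2 \left(x + 1\right) \left(2 x + 1\right); partial fractions split f into directly integrable pieces: \frac{1}{2 x + 1} - \frac{1}{2 \left(x + 1\right)}.
Check: d/dx[\frac{\log{\left(x + \frac{1}{2} \right)} - \log{\left(x + 1 \right)}}{2}] = \frac{1}{4 x^{2} + 6 x + 2}, which equals f(x).

An antiderivative is F(x) = \frac{\log{\left(x + \frac{1}{2} \right)} - \log{\left(x + 1 \right)}}{2}.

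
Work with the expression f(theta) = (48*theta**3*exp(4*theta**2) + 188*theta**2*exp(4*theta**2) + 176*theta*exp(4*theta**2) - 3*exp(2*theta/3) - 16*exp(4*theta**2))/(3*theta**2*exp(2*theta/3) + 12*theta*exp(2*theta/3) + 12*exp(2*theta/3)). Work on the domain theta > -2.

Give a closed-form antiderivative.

An antiderivative is F(theta) = 2*exp(4*theta**2 - 2*theta/3) + 3/(3*theta + 6).

Any candidate F(theta) must reproduce f(theta) exactly when differentiated.
Check: d/dtheta[2*exp(4*theta**2 - 2*theta/3) + 3/(3*theta + 6)] = (48*theta**3*exp(-2*theta/3)*exp(4*theta**2) + 188*theta**2*exp(-2*theta/3)*exp(4*theta**2) + 176*theta*exp(-2*theta/3)*exp(4*theta**2) - 3 - 16*exp(-2*theta/3)*exp(4*theta**2))/(3*theta**2 + 12*theta + 12), which equals f(theta).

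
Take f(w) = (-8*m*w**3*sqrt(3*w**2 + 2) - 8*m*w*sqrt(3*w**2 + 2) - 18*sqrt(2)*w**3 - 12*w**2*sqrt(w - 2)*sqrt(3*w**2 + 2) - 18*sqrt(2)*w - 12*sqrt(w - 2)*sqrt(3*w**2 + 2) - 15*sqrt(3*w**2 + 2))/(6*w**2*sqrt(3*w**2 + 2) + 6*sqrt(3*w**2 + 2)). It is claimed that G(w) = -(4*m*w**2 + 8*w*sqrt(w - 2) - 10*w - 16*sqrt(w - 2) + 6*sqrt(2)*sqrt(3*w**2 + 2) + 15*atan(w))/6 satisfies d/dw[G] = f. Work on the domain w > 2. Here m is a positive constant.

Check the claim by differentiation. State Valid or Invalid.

Invalid: d/dw[G] - f = 5/3, which is not 0.

d/dw[G] = (-8*m*w**3*sqrt(w - 2)*sqrt(3*w**2 + 2) - 8*m*w*sqrt(w - 2)*sqrt(3*w**2 + 2) - 18*sqrt(2)*w**3*sqrt(w - 2) - 12*w**3*sqrt(3*w**2 + 2) + 10*w**2*sqrt(w - 2)*sqrt(3*w**2 + 2) + 24*w**2*sqrt(3*w**2 + 2) - 18*sqrt(2)*w*sqrt(w - 2) - 12*w*sqrt(3*w**2 + 2) - 5*sqrt(w - 2)*sqrt(3*w**2 + 2) + 24*sqrt(3*w**2 + 2))/(6*w**2*sqrt(w - 2)*sqrt(3*w**2 + 2) + 6*sqrt(w - 2)*sqrt(3*w**2 + 2))
d/dw[G] - f(w) = 5/3 != 0.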